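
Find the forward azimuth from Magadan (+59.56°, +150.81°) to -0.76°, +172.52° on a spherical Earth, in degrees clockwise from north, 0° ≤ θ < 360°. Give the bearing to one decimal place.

155.4°

Δλ = 172.52 − 150.81 = 21.71°.
θ = atan2( sin Δλ · cos φ₂ , cos φ₁ · sin φ₂ − sin φ₁ · cos φ₂ · cos Δλ )
  = atan2(0.36988, -0.80766) = 155.394° → normalised to [0°, 360°): 155.394°.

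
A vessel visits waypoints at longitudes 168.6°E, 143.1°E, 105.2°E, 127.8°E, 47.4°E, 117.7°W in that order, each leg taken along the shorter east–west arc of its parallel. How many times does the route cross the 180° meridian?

Leg 1: +168.6° → +143.1°, shortest Δλ = -25.5° (west) — does not cross 180°.
Leg 2: +143.1° → +105.2°, shortest Δλ = -37.9° (west) — does not cross 180°.
Leg 3: +105.2° → +127.8°, shortest Δλ = 22.6° (east) — does not cross 180°.
Leg 4: +127.8° → +47.4°, shortest Δλ = -80.4° (west) — does not cross 180°.
Leg 5: +47.4° → -117.7°, shortest Δλ = -165.1° (west) — does not cross 180°.
Total crossings: 0.

0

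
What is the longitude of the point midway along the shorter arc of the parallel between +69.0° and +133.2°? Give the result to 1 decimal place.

Signed shortest Δλ from +69.0° to +133.2° is +64.2°.
Midpoint longitude = +69.0° + (+64.2°)/2 = +69.0° + 32.1° = +101.1°.

+101.1°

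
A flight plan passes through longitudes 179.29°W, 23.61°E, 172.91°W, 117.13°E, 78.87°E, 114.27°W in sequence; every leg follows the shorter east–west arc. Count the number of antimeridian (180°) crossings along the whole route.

4

Leg 1: -179.29° → +23.61°, shortest Δλ = -157.1° (west) — crosses 180°.
Leg 2: +23.61° → -172.91°, shortest Δλ = 163.48° (east) — crosses 180°.
Leg 3: -172.91° → +117.13°, shortest Δλ = -69.96° (west) — crosses 180°.
Leg 4: +117.13° → +78.87°, shortest Δλ = -38.26° (west) — does not cross 180°.
Leg 5: +78.87° → -114.27°, shortest Δλ = 166.86° (east) — crosses 180°.
Total crossings: 4.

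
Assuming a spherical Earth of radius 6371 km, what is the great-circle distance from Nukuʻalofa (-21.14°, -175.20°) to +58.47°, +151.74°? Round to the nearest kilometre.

Δλ = 151.74 − -175.20 = 326.94°; wrapped into (−180°, 180°]: -33.06°.
Δφ = 58.47 − -21.14 = 79.61°.
a = sin²(Δφ/2) + cos φ₁ · cos φ₂ · sin²(Δλ/2) = 0.449310.
c = 2·atan2(√a, √(1−a)) = 1.46924 rad → d = 6371·c ≈ 9360.54 km.

9361 km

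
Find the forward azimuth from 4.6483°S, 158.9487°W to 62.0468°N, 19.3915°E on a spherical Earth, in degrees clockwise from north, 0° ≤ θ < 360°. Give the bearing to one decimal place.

0.9°

Δλ = 19.3915 − -158.9487 = 178.3402°.
θ = atan2( sin Δλ · cos φ₂ , cos φ₁ · sin φ₂ − sin φ₁ · cos φ₂ · cos Δλ )
  = atan2(0.01358, 0.84245) = 0.923° → normalised to [0°, 360°): 0.923°.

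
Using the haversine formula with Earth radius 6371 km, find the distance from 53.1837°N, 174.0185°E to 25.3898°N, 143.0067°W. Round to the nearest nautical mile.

Δλ = -143.0067 − 174.0185 = -317.0252°; wrapped into (−180°, 180°]: 42.9748°.
Δφ = 25.3898 − 53.1837 = -27.7939°.
a = sin²(Δφ/2) + cos φ₁ · cos φ₂ · sin²(Δλ/2) = 0.130322.
c = 2·atan2(√a, √(1−a)) = 0.73868 rad → d = 6371·c ≈ 4706.15 km ≈ 2541.12 nmi.

2541 nmi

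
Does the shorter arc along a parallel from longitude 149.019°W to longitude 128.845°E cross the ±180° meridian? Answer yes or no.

Yes

Naïve |128.845 − -149.019| = 277.864° > 180°, so the shorter arc goes the other way round — across 180°.
Signed shortest Δλ = ((128.845 − -149.019 + 180) mod 360) − 180 = -82.136°.
Going west by 82.136° from -149.019° passes through 180° before reaching +128.845°.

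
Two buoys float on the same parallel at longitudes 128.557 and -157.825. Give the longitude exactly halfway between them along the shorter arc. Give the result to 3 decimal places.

+165.366°

Signed shortest Δλ from +128.557° to -157.825° is +73.618°.
Midpoint longitude = +128.557° + (+73.618°)/2 = +128.557° + 36.809° = +165.366°.
(The naïve average (+128.557 + -157.825)/2 = -14.634° is on the wrong side of the globe.)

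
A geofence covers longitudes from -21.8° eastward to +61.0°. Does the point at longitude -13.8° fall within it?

Yes

Band width going east from -21.8° to +61.0°: ((61.0 − -21.8) mod 360) = 82.8°.
Offset of -13.8° east of the west edge: ((-13.8 − -21.8) mod 360) = 8.0°.
8.0° ≤ 82.8° ⇒ inside.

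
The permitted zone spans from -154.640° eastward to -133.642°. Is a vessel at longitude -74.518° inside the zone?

No

Band width going east from -154.640° to -133.642°: ((-133.642 − -154.640) mod 360) = 20.998°.
Offset of -74.518° east of the west edge: ((-74.518 − -154.640) mod 360) = 80.122°.
80.122° > 20.998° ⇒ outside.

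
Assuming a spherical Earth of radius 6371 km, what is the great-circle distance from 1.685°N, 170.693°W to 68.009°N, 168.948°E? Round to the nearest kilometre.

7537 km

Δλ = 168.948 − -170.693 = 339.641°; wrapped into (−180°, 180°]: -20.359°.
Δφ = 68.009 − 1.685 = 66.324°.
a = sin²(Δφ/2) + cos φ₁ · cos φ₂ · sin²(Δλ/2) = 0.310909.
c = 2·atan2(√a, √(1−a)) = 1.18296 rad → d = 6371·c ≈ 7536.67 km.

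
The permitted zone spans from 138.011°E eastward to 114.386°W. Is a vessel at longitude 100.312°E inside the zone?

Band width going east from +138.011° to -114.386°: ((-114.386 − 138.011) mod 360) = 107.603°.
Offset of +100.312° east of the west edge: ((100.312 − 138.011) mod 360) = 322.301°.
322.301° > 107.603° ⇒ outside.

No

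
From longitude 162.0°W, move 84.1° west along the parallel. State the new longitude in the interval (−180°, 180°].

Start at -162.0°; shift −84.1° → -246.1°.
-246.1° lies outside (−180°, 180°]; add 360° → +113.9°.

113.9°E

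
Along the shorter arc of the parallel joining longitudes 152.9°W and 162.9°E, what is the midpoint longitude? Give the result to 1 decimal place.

Signed shortest Δλ from -152.9° to +162.9° is -44.2°.
Midpoint longitude = -152.9° + (-44.2°)/2 = -152.9° − 22.1° = -175.0°.
(The naïve average (-152.9 + +162.9)/2 = 5.0° is on the wrong side of the globe.)

175.0°W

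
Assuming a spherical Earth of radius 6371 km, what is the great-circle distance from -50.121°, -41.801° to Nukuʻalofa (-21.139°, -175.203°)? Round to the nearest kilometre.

Δλ = -175.203 − -41.801 = -133.402°.
Δφ = -21.139 − -50.121 = 28.982°.
a = sin²(Δφ/2) + cos φ₁ · cos φ₂ · sin²(Δλ/2) = 0.567080.
c = 2·atan2(√a, √(1−a)) = 1.70536 rad → d = 6371·c ≈ 10864.86 km.

10865 km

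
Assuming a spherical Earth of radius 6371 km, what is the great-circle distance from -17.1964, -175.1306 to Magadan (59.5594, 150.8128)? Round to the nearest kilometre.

9073 km

Δλ = 150.8128 − -175.1306 = 325.9434°; wrapped into (−180°, 180°]: -34.0566°.
Δφ = 59.5594 − -17.1964 = 76.7558°.
a = sin²(Δφ/2) + cos φ₁ · cos φ₂ · sin²(Δλ/2) = 0.426955.
c = 2·atan2(√a, √(1−a)) = 1.42418 rad → d = 6371·c ≈ 9073.47 km.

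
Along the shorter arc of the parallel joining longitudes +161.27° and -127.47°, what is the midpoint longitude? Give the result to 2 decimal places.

Signed shortest Δλ from +161.27° to -127.47° is +71.26°.
Midpoint longitude = +161.27° + (+71.26°)/2 = +161.27° + 35.63° = +196.90°.
Normalise into (−180°, 180°]: -163.10°.
(The naïve average (+161.27 + -127.47)/2 = 16.9° is on the wrong side of the globe.)

-163.10°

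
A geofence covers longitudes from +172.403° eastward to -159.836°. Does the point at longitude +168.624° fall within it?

Band width going east from +172.403° to -159.836°: ((-159.836 − 172.403) mod 360) = 27.761°.
Offset of +168.624° east of the west edge: ((168.624 − 172.403) mod 360) = 356.221°.
356.221° > 27.761° ⇒ outside.

No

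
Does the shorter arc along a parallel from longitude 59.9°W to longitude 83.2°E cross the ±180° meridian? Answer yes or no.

Signed shortest Δλ = ((83.2 − -59.9 + 180) mod 360) − 180 = 143.1°.
Going east by 143.1° from -59.9° reaches +83.2° without touching 180°.

No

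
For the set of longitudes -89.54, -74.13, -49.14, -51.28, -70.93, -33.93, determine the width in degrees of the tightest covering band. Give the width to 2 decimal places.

Sort the longitudes: -89.54°, -74.13°, -70.93°, -51.28°, -49.14°, -33.93°.
Eastward gaps between consecutive values (wrapping around): 15.41°, 3.20°, 19.65°, 2.14°, 15.21°, 304.39°.
Largest gap = 304.39° ⇒ minimal covering band is its complement: 360° − 304.39° = 55.61°.
Band runs from -89.54° eastward to -33.93°.

55.61°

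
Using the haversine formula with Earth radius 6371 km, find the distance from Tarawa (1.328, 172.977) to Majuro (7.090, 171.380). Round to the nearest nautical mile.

359 nmi

Δλ = 171.380 − 172.977 = -1.597°.
Δφ = 7.090 − 1.328 = 5.762°.
a = sin²(Δφ/2) + cos φ₁ · cos φ₂ · sin²(Δλ/2) = 0.002719.
c = 2·atan2(√a, √(1−a)) = 0.10433 rad → d = 6371·c ≈ 664.71 km ≈ 358.92 nmi.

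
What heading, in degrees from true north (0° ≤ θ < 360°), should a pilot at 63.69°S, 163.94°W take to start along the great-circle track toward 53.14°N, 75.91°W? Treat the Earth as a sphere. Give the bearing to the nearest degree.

Δλ = -75.91 − -163.94 = 88.03°.
θ = atan2( sin Δλ · cos φ₂ , cos φ₁ · sin φ₂ − sin φ₁ · cos φ₂ · cos Δλ )
  = atan2(0.59951, 0.37311) = 58.103° → normalised to [0°, 360°): 58.103°.

58°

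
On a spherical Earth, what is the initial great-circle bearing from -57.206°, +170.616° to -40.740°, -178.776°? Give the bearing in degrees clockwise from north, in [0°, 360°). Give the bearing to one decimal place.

27.1°

Δλ = -178.776 − 170.616 = -349.392°; wrapped into (−180°, 180°]: 10.608°.
θ = atan2( sin Δλ · cos φ₂ , cos φ₁ · sin φ₂ − sin φ₁ · cos φ₂ · cos Δλ )
  = atan2(0.13948, 0.27256) = 27.101° → normalised to [0°, 360°): 27.101°.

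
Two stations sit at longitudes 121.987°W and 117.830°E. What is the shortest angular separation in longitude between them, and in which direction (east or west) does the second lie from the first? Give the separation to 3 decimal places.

120.183° west

Raw difference: 117.830 − -121.987 = 239.817°.
Normalise into (−180°, 180°]: 239.817° − 360° = -120.183°.
Negative ⇒ the second point lies to the west; separation 120.183°.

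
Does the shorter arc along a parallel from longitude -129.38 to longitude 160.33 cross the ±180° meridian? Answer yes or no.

Yes

Naïve |160.33 − -129.38| = 289.71° > 180°, so the shorter arc goes the other way round — across 180°.
Signed shortest Δλ = ((160.33 − -129.38 + 180) mod 360) − 180 = -70.29°.
Going west by 70.29° from -129.38° passes through 180° before reaching +160.33°.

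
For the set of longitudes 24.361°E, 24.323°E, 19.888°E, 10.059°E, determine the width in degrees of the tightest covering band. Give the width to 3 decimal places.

14.302°

Sort the longitudes: +10.059°, +19.888°, +24.323°, +24.361°.
Eastward gaps between consecutive values (wrapping around): 9.829°, 4.435°, 0.038°, 345.698°.
Largest gap = 345.698° ⇒ minimal covering band is its complement: 360° − 345.698° = 14.302°.
Band runs from +10.059° eastward to +24.361°.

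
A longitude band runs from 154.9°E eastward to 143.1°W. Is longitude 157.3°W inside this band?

Band width going east from +154.9° to -143.1°: ((-143.1 − 154.9) mod 360) = 62.0°.
Offset of -157.3° east of the west edge: ((-157.3 − 154.9) mod 360) = 47.8°.
47.8° ≤ 62.0° ⇒ inside.

Yes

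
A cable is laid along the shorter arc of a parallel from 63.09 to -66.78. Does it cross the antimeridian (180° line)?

Signed shortest Δλ = ((-66.78 − 63.09 + 180) mod 360) − 180 = -129.87°.
Going west by 129.87° from +63.09° reaches -66.78° without touching 180°.

No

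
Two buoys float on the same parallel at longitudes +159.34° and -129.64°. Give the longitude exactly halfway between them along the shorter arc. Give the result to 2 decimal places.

-165.15°

Signed shortest Δλ from +159.34° to -129.64° is +71.02°.
Midpoint longitude = +159.34° + (+71.02°)/2 = +159.34° + 35.51° = +194.85°.
Normalise into (−180°, 180°]: -165.15°.
(The naïve average (+159.34 + -129.64)/2 = 14.85° is on the wrong side of the globe.)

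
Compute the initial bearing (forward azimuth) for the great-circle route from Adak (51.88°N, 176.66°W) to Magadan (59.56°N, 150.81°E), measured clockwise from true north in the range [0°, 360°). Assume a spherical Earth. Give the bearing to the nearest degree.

Δλ = 150.81 − -176.66 = 327.47°; wrapped into (−180°, 180°]: -32.53°.
θ = atan2( sin Δλ · cos φ₂ , cos φ₁ · sin φ₂ − sin φ₁ · cos φ₂ · cos Δλ )
  = atan2(-0.27244, 0.19617) = -54.244° → normalised to [0°, 360°): 305.756°.

306°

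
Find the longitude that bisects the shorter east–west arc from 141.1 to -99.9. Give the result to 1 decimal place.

Signed shortest Δλ from +141.1° to -99.9° is +119.0°.
Midpoint longitude = +141.1° + (+119.0°)/2 = +141.1° + 59.5° = +200.6°.
Normalise into (−180°, 180°]: -159.4°.
(The naïve average (+141.1 + -99.9)/2 = 20.6° is on the wrong side of the globe.)

-159.4°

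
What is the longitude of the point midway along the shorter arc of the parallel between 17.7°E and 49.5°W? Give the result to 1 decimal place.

Signed shortest Δλ from +17.7° to -49.5° is -67.2°.
Midpoint longitude = +17.7° + (-67.2°)/2 = +17.7° − 33.6° = -15.9°.

15.9°W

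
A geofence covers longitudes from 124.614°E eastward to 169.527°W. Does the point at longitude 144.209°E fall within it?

Yes

Band width going east from +124.614° to -169.527°: ((-169.527 − 124.614) mod 360) = 65.859°.
Offset of +144.209° east of the west edge: ((144.209 − 124.614) mod 360) = 19.595°.
19.595° ≤ 65.859° ⇒ inside.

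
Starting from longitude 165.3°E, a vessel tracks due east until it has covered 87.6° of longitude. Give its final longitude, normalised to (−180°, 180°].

107.1°W

Start at +165.3°; shift +87.6° → +252.9°.
+252.9° lies outside (−180°, 180°]; subtract 360° → -107.1°.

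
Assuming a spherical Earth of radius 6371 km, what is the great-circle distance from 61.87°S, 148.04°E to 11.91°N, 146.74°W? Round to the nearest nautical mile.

Δλ = -146.74 − 148.04 = -294.78°; wrapped into (−180°, 180°]: 65.22°.
Δφ = 11.91 − -61.87 = 73.78°.
a = sin²(Δφ/2) + cos φ₁ · cos φ₂ · sin²(Δλ/2) = 0.494320.
c = 2·atan2(√a, √(1−a)) = 1.55944 rad → d = 6371·c ≈ 9935.17 km ≈ 5364.56 nmi.

5365 nmi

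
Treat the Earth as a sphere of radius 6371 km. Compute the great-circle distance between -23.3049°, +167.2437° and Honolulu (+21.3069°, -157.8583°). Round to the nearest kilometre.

Δλ = -157.8583 − 167.2437 = -325.1020°; wrapped into (−180°, 180°]: 34.8980°.
Δφ = 21.3069 − -23.3049 = 44.6118°.
a = sin²(Δφ/2) + cos φ₁ · cos φ₂ · sin²(Δλ/2) = 0.220993.
c = 2·atan2(√a, √(1−a)) = 0.97881 rad → d = 6371·c ≈ 6235.97 km.

6236 km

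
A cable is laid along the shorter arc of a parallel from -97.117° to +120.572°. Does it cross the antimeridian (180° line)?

Yes

Naïve |120.572 − -97.117| = 217.689° > 180°, so the shorter arc goes the other way round — across 180°.
Signed shortest Δλ = ((120.572 − -97.117 + 180) mod 360) − 180 = -142.311°.
Going west by 142.311° from -97.117° passes through 180° before reaching +120.572°.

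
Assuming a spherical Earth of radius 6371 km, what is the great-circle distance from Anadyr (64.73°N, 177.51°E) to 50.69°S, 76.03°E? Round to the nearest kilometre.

15444 km

Δλ = 76.03 − 177.51 = -101.48°.
Δφ = -50.69 − 64.73 = -115.42°.
a = sin²(Δφ/2) + cos φ₁ · cos φ₂ · sin²(Δλ/2) = 0.876756.
c = 2·atan2(√a, √(1−a)) = 2.42419 rad → d = 6371·c ≈ 15444.48 km.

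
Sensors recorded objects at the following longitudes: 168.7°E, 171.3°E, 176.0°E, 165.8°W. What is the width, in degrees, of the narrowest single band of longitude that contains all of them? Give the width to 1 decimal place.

25.5°

Sort the longitudes: -165.8°, +168.7°, +171.3°, +176.0°.
Eastward gaps between consecutive values (wrapping around): 334.5°, 2.6°, 4.7°, 18.2°.
Largest gap = 334.5° ⇒ minimal covering band is its complement: 360° − 334.5° = 25.5°.
Band runs from +168.7° eastward to -165.8°, crossing the antimeridian.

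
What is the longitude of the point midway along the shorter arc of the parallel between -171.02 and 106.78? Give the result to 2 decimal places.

+147.88°

Signed shortest Δλ from -171.02° to +106.78° is -82.20°.
Midpoint longitude = -171.02° + (-82.20°)/2 = -171.02° − 41.10° = -212.12°.
Normalise into (−180°, 180°]: +147.88°.
(The naïve average (-171.02 + +106.78)/2 = -32.12° is on the wrong side of the globe.)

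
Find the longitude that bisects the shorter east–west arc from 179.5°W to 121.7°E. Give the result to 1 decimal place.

151.1°E

Signed shortest Δλ from -179.5° to +121.7° is -58.8°.
Midpoint longitude = -179.5° + (-58.8°)/2 = -179.5° − 29.4° = -208.9°.
Normalise into (−180°, 180°]: +151.1°.
(The naïve average (-179.5 + +121.7)/2 = -28.9° is on the wrong side of the globe.)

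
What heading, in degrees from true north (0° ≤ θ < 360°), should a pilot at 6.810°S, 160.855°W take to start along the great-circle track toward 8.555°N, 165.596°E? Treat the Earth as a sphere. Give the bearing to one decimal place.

Δλ = 165.596 − -160.855 = 326.451°; wrapped into (−180°, 180°]: -33.549°.
θ = atan2( sin Δλ · cos φ₂ , cos φ₁ · sin φ₂ − sin φ₁ · cos φ₂ · cos Δλ )
  = atan2(-0.54650, 0.24543) = -65.815° → normalised to [0°, 360°): 294.185°.

294.2°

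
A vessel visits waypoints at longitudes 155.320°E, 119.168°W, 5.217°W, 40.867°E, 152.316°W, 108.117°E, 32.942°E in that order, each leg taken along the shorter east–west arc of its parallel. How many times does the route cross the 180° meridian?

Leg 1: +155.320° → -119.168°, shortest Δλ = 85.512° (east) — crosses 180°.
Leg 2: -119.168° → -5.217°, shortest Δλ = 113.951° (east) — does not cross 180°.
Leg 3: -5.217° → +40.867°, shortest Δλ = 46.084° (east) — does not cross 180°.
Leg 4: +40.867° → -152.316°, shortest Δλ = 166.817° (east) — crosses 180°.
Leg 5: -152.316° → +108.117°, shortest Δλ = -99.567° (west) — crosses 180°.
Leg 6: +108.117° → +32.942°, shortest Δλ = -75.175° (west) — does not cross 180°.
Total crossings: 3.

3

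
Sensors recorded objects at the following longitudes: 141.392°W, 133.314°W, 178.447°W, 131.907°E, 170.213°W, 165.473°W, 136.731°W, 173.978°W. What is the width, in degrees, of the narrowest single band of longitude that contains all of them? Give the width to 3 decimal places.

94.779°

Sort the longitudes: -178.447°, -173.978°, -170.213°, -165.473°, -141.392°, -136.731°, -133.314°, +131.907°.
Eastward gaps between consecutive values (wrapping around): 4.469°, 3.765°, 4.740°, 24.081°, 4.661°, 3.417°, 265.221°, 49.646°.
Largest gap = 265.221° ⇒ minimal covering band is its complement: 360° − 265.221° = 94.779°.
Band runs from +131.907° eastward to -133.314°, crossing the antimeridian.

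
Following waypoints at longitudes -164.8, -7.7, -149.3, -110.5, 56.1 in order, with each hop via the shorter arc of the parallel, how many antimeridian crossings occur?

0

Leg 1: -164.8° → -7.7°, shortest Δλ = 157.1° (east) — does not cross 180°.
Leg 2: -7.7° → -149.3°, shortest Δλ = -141.6° (west) — does not cross 180°.
Leg 3: -149.3° → -110.5°, shortest Δλ = 38.8° (east) — does not cross 180°.
Leg 4: -110.5° → +56.1°, shortest Δλ = 166.6° (east) — does not cross 180°.
Total crossings: 0.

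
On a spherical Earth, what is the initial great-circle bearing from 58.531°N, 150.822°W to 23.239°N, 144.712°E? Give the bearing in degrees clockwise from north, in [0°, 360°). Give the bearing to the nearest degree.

261°

Δλ = 144.712 − -150.822 = 295.534°; wrapped into (−180°, 180°]: -64.466°.
θ = atan2( sin Δλ · cos φ₂ , cos φ₁ · sin φ₂ − sin φ₁ · cos φ₂ · cos Δλ )
  = atan2(-0.82912, -0.13184) = -99.035° → normalised to [0°, 360°): 260.965°.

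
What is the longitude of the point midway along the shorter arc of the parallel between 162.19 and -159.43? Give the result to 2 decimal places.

Signed shortest Δλ from +162.19° to -159.43° is +38.38°.
Midpoint longitude = +162.19° + (+38.38°)/2 = +162.19° + 19.19° = +181.38°.
Normalise into (−180°, 180°]: -178.62°.
(The naïve average (+162.19 + -159.43)/2 = 1.38° is on the wrong side of the globe.)

-178.62°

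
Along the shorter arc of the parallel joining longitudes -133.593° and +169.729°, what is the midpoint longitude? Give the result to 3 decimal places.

Signed shortest Δλ from -133.593° to +169.729° is -56.678°.
Midpoint longitude = -133.593° + (-56.678°)/2 = -133.593° − 28.339° = -161.932°.
(The naïve average (-133.593 + +169.729)/2 = 18.068° is on the wrong side of the globe.)

-161.932°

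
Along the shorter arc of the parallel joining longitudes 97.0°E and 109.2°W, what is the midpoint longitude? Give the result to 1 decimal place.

Signed shortest Δλ from +97.0° to -109.2° is +153.8°.
Midpoint longitude = +97.0° + (+153.8°)/2 = +97.0° + 76.9° = +173.9°.
(The naïve average (+97.0 + -109.2)/2 = -6.1° is on the wrong side of the globe.)

173.9°E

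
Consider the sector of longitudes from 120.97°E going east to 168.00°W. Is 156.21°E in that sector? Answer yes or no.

Band width going east from +120.97° to -168.00°: ((-168.00 − 120.97) mod 360) = 71.03°.
Offset of +156.21° east of the west edge: ((156.21 − 120.97) mod 360) = 35.24°.
35.24° ≤ 71.03° ⇒ inside.

Yes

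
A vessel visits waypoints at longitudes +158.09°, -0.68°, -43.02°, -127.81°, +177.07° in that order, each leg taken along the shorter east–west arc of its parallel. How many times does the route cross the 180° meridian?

Leg 1: +158.09° → -0.68°, shortest Δλ = -158.77° (west) — does not cross 180°.
Leg 2: -0.68° → -43.02°, shortest Δλ = -42.34° (west) — does not cross 180°.
Leg 3: -43.02° → -127.81°, shortest Δλ = -84.79° (west) — does not cross 180°.
Leg 4: -127.81° → +177.07°, shortest Δλ = -55.12° (west) — crosses 180°.
Total crossings: 1.

1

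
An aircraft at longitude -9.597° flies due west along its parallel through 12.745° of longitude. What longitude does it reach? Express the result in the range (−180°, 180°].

-22.342°

Start at -9.597°; shift −12.745° → -22.342°.
-22.342° already lies in (−180°, 180°].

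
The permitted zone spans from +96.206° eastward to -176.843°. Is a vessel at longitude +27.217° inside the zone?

Band width going east from +96.206° to -176.843°: ((-176.843 − 96.206) mod 360) = 86.951°.
Offset of +27.217° east of the west edge: ((27.217 − 96.206) mod 360) = 291.011°.
291.011° > 86.951° ⇒ outside.

No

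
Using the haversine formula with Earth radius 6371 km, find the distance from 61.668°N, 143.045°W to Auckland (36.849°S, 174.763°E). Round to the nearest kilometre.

Δλ = 174.763 − -143.045 = 317.808°; wrapped into (−180°, 180°]: -42.192°.
Δφ = -36.849 − 61.668 = -98.517°.
a = sin²(Δφ/2) + cos φ₁ · cos φ₂ · sin²(Δλ/2) = 0.623251.
c = 2·atan2(√a, √(1−a)) = 1.81986 rad → d = 6371·c ≈ 11594.36 km.

11594 km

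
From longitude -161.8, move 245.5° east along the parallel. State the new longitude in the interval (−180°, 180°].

+83.7°

Start at -161.8°; shift +245.5° → +83.7°.
+83.7° already lies in (−180°, 180°].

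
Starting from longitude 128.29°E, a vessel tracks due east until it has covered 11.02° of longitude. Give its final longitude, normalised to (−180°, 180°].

Start at +128.29°; shift +11.02° → +139.31°.
+139.31° already lies in (−180°, 180°].

139.31°E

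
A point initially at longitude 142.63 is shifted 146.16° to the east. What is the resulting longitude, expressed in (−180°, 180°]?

-71.21°

Start at +142.63°; shift +146.16° → +288.79°.
+288.79° lies outside (−180°, 180°]; subtract 360° → -71.21°.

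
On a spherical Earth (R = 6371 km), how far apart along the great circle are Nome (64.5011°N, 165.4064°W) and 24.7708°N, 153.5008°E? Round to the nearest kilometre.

5306 km

Δλ = 153.5008 − -165.4064 = 318.9072°; wrapped into (−180°, 180°]: -41.0928°.
Δφ = 24.7708 − 64.5011 = -39.7303°.
a = sin²(Δφ/2) + cos φ₁ · cos φ₂ · sin²(Δλ/2) = 0.163617.
c = 2·atan2(√a, √(1−a)) = 0.83286 rad → d = 6371·c ≈ 5306.12 km.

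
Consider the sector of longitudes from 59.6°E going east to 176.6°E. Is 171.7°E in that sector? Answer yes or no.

Band width going east from +59.6° to +176.6°: ((176.6 − 59.6) mod 360) = 117.0°.
Offset of +171.7° east of the west edge: ((171.7 − 59.6) mod 360) = 112.1°.
112.1° ≤ 117.0° ⇒ inside.

Yes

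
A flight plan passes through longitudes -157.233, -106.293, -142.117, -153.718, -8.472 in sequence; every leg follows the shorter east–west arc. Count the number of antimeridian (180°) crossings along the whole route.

0

Leg 1: -157.233° → -106.293°, shortest Δλ = 50.94° (east) — does not cross 180°.
Leg 2: -106.293° → -142.117°, shortest Δλ = -35.824° (west) — does not cross 180°.
Leg 3: -142.117° → -153.718°, shortest Δλ = -11.601° (west) — does not cross 180°.
Leg 4: -153.718° → -8.472°, shortest Δλ = 145.246° (east) — does not cross 180°.
Total crossings: 0.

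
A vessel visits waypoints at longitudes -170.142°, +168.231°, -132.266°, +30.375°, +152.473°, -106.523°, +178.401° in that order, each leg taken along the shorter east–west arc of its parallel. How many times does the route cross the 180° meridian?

Leg 1: -170.142° → +168.231°, shortest Δλ = -21.627° (west) — crosses 180°.
Leg 2: +168.231° → -132.266°, shortest Δλ = 59.503° (east) — crosses 180°.
Leg 3: -132.266° → +30.375°, shortest Δλ = 162.641° (east) — does not cross 180°.
Leg 4: +30.375° → +152.473°, shortest Δλ = 122.098° (east) — does not cross 180°.
Leg 5: +152.473° → -106.523°, shortest Δλ = 101.004° (east) — crosses 180°.
Leg 6: -106.523° → +178.401°, shortest Δλ = -75.076° (west) — crosses 180°.
Total crossings: 4.

4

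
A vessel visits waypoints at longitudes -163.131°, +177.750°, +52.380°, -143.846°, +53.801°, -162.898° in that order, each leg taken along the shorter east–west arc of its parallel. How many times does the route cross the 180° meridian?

4

Leg 1: -163.131° → +177.750°, shortest Δλ = -19.119° (west) — crosses 180°.
Leg 2: +177.750° → +52.380°, shortest Δλ = -125.37° (west) — does not cross 180°.
Leg 3: +52.380° → -143.846°, shortest Δλ = 163.774° (east) — crosses 180°.
Leg 4: -143.846° → +53.801°, shortest Δλ = -162.353° (west) — crosses 180°.
Leg 5: +53.801° → -162.898°, shortest Δλ = 143.301° (east) — crosses 180°.
Total crossings: 4.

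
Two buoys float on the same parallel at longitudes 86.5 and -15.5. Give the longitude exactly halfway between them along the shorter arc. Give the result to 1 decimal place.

Signed shortest Δλ from +86.5° to -15.5° is -102.0°.
Midpoint longitude = +86.5° + (-102.0°)/2 = +86.5° − 51.0° = +35.5°.

+35.5°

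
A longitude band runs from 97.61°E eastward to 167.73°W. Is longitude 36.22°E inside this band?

Band width going east from +97.61° to -167.73°: ((-167.73 − 97.61) mod 360) = 94.66°.
Offset of +36.22° east of the west edge: ((36.22 − 97.61) mod 360) = 298.61°.
298.61° > 94.66° ⇒ outside.

No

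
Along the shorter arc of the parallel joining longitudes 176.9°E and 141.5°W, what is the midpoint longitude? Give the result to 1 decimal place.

Signed shortest Δλ from +176.9° to -141.5° is +41.6°.
Midpoint longitude = +176.9° + (+41.6°)/2 = +176.9° + 20.8° = +197.7°.
Normalise into (−180°, 180°]: -162.3°.
(The naïve average (+176.9 + -141.5)/2 = 17.7° is on the wrong side of the globe.)

162.3°W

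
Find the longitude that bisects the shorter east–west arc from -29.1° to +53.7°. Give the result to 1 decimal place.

Signed shortest Δλ from -29.1° to +53.7° is +82.8°.
Midpoint longitude = -29.1° + (+82.8°)/2 = -29.1° + 41.4° = +12.3°.

+12.3°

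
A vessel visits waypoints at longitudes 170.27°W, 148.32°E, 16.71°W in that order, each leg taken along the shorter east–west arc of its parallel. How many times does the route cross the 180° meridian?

Leg 1: -170.27° → +148.32°, shortest Δλ = -41.41° (west) — crosses 180°.
Leg 2: +148.32° → -16.71°, shortest Δλ = -165.03° (west) — does not cross 180°.
Total crossings: 1.

1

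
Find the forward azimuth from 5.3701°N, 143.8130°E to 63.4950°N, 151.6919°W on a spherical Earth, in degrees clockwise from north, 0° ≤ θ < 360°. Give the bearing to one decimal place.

Δλ = -151.6919 − 143.8130 = -295.5049°; wrapped into (−180°, 180°]: 64.4951°.
θ = atan2( sin Δλ · cos φ₂ , cos φ₁ · sin φ₂ − sin φ₁ · cos φ₂ · cos Δλ )
  = atan2(0.40279, 0.87298) = 24.768° → normalised to [0°, 360°): 24.768°.

24.8°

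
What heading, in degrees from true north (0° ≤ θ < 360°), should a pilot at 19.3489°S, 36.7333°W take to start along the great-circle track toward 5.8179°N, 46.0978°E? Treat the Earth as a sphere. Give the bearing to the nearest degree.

82°

Δλ = 46.0978 − -36.7333 = 82.8311°.
θ = atan2( sin Δλ · cos φ₂ , cos φ₁ · sin φ₂ − sin φ₁ · cos φ₂ · cos Δλ )
  = atan2(0.98707, 0.13678) = 82.111° → normalised to [0°, 360°): 82.111°.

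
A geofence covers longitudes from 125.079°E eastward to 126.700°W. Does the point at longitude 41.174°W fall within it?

Band width going east from +125.079° to -126.700°: ((-126.700 − 125.079) mod 360) = 108.221°.
Offset of -41.174° east of the west edge: ((-41.174 − 125.079) mod 360) = 193.747°.
193.747° > 108.221° ⇒ outside.

No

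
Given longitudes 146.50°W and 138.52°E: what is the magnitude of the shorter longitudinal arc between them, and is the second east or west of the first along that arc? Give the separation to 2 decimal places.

Raw difference: 138.52 − -146.50 = 285.02°.
Normalise into (−180°, 180°]: 285.02° − 360° = -74.98°.
Negative ⇒ the second point lies to the west; separation 74.98°.

74.98° west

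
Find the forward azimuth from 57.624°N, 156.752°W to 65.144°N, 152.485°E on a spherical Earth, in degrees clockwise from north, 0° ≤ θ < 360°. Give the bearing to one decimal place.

308.8°

Δλ = 152.485 − -156.752 = 309.237°; wrapped into (−180°, 180°]: -50.763°.
θ = atan2( sin Δλ · cos φ₂ , cos φ₁ · sin φ₂ − sin φ₁ · cos φ₂ · cos Δλ )
  = atan2(-0.32557, 0.26132) = -51.247° → normalised to [0°, 360°): 308.753°.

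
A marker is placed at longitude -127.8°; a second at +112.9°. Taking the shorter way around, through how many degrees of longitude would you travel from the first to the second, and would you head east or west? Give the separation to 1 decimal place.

119.3° west

Raw difference: 112.9 − -127.8 = 240.7°.
Normalise into (−180°, 180°]: 240.7° − 360° = -119.3°.
Negative ⇒ the second point lies to the west; separation 119.3°.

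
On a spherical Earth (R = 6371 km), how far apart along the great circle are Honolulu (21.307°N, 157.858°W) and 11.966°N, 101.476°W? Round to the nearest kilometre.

Δλ = -101.476 − -157.858 = 56.382°.
Δφ = 11.966 − 21.307 = -9.341°.
a = sin²(Δφ/2) + cos φ₁ · cos φ₂ · sin²(Δλ/2) = 0.210031.
c = 2·atan2(√a, √(1−a)) = 0.95214 rad → d = 6371·c ≈ 6066.11 km.

6066 km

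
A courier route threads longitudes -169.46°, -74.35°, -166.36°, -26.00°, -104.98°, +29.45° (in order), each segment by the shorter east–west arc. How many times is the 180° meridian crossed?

Leg 1: -169.46° → -74.35°, shortest Δλ = 95.11° (east) — does not cross 180°.
Leg 2: -74.35° → -166.36°, shortest Δλ = -92.01° (west) — does not cross 180°.
Leg 3: -166.36° → -26.00°, shortest Δλ = 140.36° (east) — does not cross 180°.
Leg 4: -26.00° → -104.98°, shortest Δλ = -78.98° (west) — does not cross 180°.
Leg 5: -104.98° → +29.45°, shortest Δλ = 134.43° (east) — does not cross 180°.
Total crossings: 0.

0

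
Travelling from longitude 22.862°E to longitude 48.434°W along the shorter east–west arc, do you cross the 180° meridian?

Signed shortest Δλ = ((-48.434 − 22.862 + 180) mod 360) − 180 = -71.296°.
Going west by 71.296° from +22.862° reaches -48.434° without touching 180°.

No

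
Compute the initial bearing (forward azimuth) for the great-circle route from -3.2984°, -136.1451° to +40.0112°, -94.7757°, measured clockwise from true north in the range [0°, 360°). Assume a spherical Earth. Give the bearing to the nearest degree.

37°

Δλ = -94.7757 − -136.1451 = 41.3694°.
θ = atan2( sin Δλ · cos φ₂ , cos φ₁ · sin φ₂ − sin φ₁ · cos φ₂ · cos Δλ )
  = atan2(0.50620, 0.67494) = 36.870° → normalised to [0°, 360°): 36.870°.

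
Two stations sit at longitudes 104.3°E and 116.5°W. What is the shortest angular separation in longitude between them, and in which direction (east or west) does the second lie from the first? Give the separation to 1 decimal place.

Raw difference: -116.5 − 104.3 = -220.8°.
Normalise into (−180°, 180°]: -220.8° + 360° = 139.2°.
Positive ⇒ the second point lies to the east; separation 139.2°.

139.2° east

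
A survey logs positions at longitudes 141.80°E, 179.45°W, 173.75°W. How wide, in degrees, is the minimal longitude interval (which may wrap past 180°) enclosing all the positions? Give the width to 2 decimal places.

44.45°

Sort the longitudes: -179.45°, -173.75°, +141.80°.
Eastward gaps between consecutive values (wrapping around): 5.70°, 315.55°, 38.75°.
Largest gap = 315.55° ⇒ minimal covering band is its complement: 360° − 315.55° = 44.45°.
Band runs from +141.80° eastward to -173.75°, crossing the antimeridian.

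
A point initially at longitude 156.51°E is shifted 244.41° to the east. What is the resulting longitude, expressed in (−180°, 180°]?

40.92°E

Start at +156.51°; shift +244.41° → +400.92°.
+400.92° lies outside (−180°, 180°]; subtract 360° → +40.92°.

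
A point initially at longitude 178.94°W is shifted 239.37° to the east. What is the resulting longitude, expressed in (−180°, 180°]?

60.43°E

Start at -178.94°; shift +239.37° → +60.43°.
+60.43° already lies in (−180°, 180°].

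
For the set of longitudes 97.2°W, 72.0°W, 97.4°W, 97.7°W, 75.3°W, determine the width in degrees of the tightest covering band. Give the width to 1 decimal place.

25.7°

Sort the longitudes: -97.7°, -97.4°, -97.2°, -75.3°, -72.0°.
Eastward gaps between consecutive values (wrapping around): 0.3°, 0.2°, 21.9°, 3.3°, 334.3°.
Largest gap = 334.3° ⇒ minimal covering band is its complement: 360° − 334.3° = 25.7°.
Band runs from -97.7° eastward to -72.0°.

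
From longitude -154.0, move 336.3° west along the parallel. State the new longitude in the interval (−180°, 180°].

-130.3°

Start at -154.0°; shift −336.3° → -490.3°.
-490.3° lies outside (−180°, 180°]; add 360° → -130.3°.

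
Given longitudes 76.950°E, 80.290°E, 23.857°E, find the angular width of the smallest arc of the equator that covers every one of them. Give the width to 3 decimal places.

56.433°

Sort the longitudes: +23.857°, +76.950°, +80.290°.
Eastward gaps between consecutive values (wrapping around): 53.093°, 3.340°, 303.567°.
Largest gap = 303.567° ⇒ minimal covering band is its complement: 360° − 303.567° = 56.433°.
Band runs from +23.857° eastward to +80.290°.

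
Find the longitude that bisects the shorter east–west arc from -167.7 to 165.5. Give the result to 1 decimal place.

+178.9°

Signed shortest Δλ from -167.7° to +165.5° is -26.8°.
Midpoint longitude = -167.7° + (-26.8°)/2 = -167.7° − 13.4° = -181.1°.
Normalise into (−180°, 180°]: +178.9°.
(The naïve average (-167.7 + +165.5)/2 = -1.1° is on the wrong side of the globe.)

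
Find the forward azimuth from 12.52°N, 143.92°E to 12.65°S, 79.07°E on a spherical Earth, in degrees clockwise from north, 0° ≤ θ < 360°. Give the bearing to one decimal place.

251.0°

Δλ = 79.07 − 143.92 = -64.85°.
θ = atan2( sin Δλ · cos φ₂ , cos φ₁ · sin φ₂ − sin φ₁ · cos φ₂ · cos Δλ )
  = atan2(-0.88323, -0.30368) = -108.975° → normalised to [0°, 360°): 251.025°.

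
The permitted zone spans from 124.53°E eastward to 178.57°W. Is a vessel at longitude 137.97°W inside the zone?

Band width going east from +124.53° to -178.57°: ((-178.57 − 124.53) mod 360) = 56.90°.
Offset of -137.97° east of the west edge: ((-137.97 − 124.53) mod 360) = 97.50°.
97.50° > 56.90° ⇒ outside.

No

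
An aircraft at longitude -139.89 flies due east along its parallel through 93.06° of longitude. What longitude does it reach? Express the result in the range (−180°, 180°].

Start at -139.89°; shift +93.06° → -46.83°.
-46.83° already lies in (−180°, 180°].

-46.83°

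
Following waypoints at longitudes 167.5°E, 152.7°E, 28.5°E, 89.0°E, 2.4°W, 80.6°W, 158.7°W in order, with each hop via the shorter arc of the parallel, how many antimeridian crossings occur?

Leg 1: +167.5° → +152.7°, shortest Δλ = -14.8° (west) — does not cross 180°.
Leg 2: +152.7° → +28.5°, shortest Δλ = -124.2° (west) — does not cross 180°.
Leg 3: +28.5° → +89.0°, shortest Δλ = 60.5° (east) — does not cross 180°.
Leg 4: +89.0° → -2.4°, shortest Δλ = -91.4° (west) — does not cross 180°.
Leg 5: -2.4° → -80.6°, shortest Δλ = -78.2° (west) — does not cross 180°.
Leg 6: -80.6° → -158.7°, shortest Δλ = -78.1° (west) — does not cross 180°.
Total crossings: 0.

0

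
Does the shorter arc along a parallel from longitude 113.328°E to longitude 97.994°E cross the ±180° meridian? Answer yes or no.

Signed shortest Δλ = ((97.994 − 113.328 + 180) mod 360) − 180 = -15.334°.
Going west by 15.334° from +113.328° reaches +97.994° without touching 180°.

No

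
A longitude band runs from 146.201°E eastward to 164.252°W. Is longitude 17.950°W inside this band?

No

Band width going east from +146.201° to -164.252°: ((-164.252 − 146.201) mod 360) = 49.547°.
Offset of -17.950° east of the west edge: ((-17.950 − 146.201) mod 360) = 195.849°.
195.849° > 49.547° ⇒ outside.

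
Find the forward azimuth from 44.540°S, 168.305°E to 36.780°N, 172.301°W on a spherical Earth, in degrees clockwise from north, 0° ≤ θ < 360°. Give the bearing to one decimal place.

Δλ = -172.301 − 168.305 = -340.606°; wrapped into (−180°, 180°]: 19.394°.
θ = atan2( sin Δλ · cos φ₂ , cos φ₁ · sin φ₂ − sin φ₁ · cos φ₂ · cos Δλ )
  = atan2(0.26596, 0.95667) = 15.536° → normalised to [0°, 360°): 15.536°.

15.5°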